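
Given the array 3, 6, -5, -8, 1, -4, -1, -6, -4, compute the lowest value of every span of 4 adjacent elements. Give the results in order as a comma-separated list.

-8, -8, -8, -8, -6, -6

[3, 6, -5, -8] → min -8
[6, -5, -8, 1] → min -8
[-5, -8, 1, -4] → min -8
[-8, 1, -4, -1] → min -8
[1, -4, -1, -6] → min -6
[-4, -1, -6, -4] → min -6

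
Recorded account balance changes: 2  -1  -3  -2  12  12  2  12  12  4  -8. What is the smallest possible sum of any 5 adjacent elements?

2 -1 -3 -2 12 → sum 8
-1 -3 -2 12 12 → sum 18
-3 -2 12 12 2 → sum 21
-2 12 12 2 12 → sum 36
12 12 2 12 12 → sum 50
12 2 12 12 4 → sum 42
2 12 12 4 -8 → sum 22
Smallest of these is 8.

8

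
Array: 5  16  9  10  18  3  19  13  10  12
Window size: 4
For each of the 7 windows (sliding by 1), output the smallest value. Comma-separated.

5, 9, 3, 3, 3, 3, 10

[5, 16, 9, 10] → min 5
[16, 9, 10, 18] → min 9
[9, 10, 18, 3] → min 3
[10, 18, 3, 19] → min 3
[18, 3, 19, 13] → min 3
[3, 19, 13, 10] → min 3
[19, 13, 10, 12] → min 10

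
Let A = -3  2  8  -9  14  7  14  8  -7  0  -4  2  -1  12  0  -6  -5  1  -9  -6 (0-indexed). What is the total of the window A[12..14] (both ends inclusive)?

Elements at indices 12..14: -1, 12, 0
sum(-1, 12, 0) = 11

11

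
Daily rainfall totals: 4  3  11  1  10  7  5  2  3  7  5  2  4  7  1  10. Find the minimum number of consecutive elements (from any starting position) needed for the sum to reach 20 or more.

3

add 4: running sum 4 < 20
add 3: running sum 7 < 20
add 11: running sum 18 < 20
add 1: running sum 19 < 20
add 10: shortest ending here [11, 1, 10] sum 22, len 3
add 7: shortest ending here [11, 1, 10, 7] sum 29, len 4
add 5: shortest ending here [10, 7, 5] sum 22, len 3
add 2: shortest ending here [10, 7, 5, 2] sum 24, len 4
add 3: shortest ending here [10, 7, 5, 2, 3] sum 27, len 5
add 7: shortest ending here [7, 5, 2, 3, 7] sum 24, len 5
add 5: shortest ending here [5, 2, 3, 7, 5] sum 22, len 5
add 2: shortest ending here [5, 2, 3, 7, 5, 2] sum 24, len 6
add 4: shortest ending here [3, 7, 5, 2, 4] sum 21, len 5
add 7: shortest ending here [7, 5, 2, 4, 7] sum 25, len 5
add 1: shortest ending here [7, 5, 2, 4, 7, 1] sum 26, len 6
add 10: shortest ending here [4, 7, 1, 10] sum 22, len 4
Shortest qualifying length: 3.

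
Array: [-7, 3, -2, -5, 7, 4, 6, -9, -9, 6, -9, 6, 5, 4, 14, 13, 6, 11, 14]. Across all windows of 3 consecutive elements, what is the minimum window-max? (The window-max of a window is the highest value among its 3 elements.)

3

-7 3 -2 → max 3
3 -2 -5 → max 3
-2 -5 7 → max 7
-5 7 4 → max 7
7 4 6 → max 7
4 6 -9 → max 6
6 -9 -9 → max 6
-9 -9 6 → max 6
-9 6 -9 → max 6
6 -9 6 → max 6
-9 6 5 → max 6
6 5 4 → max 6
5 4 14 → max 14
4 14 13 → max 14
14 13 6 → max 14
13 6 11 → max 13
6 11 14 → max 14
Minimum of these is 3.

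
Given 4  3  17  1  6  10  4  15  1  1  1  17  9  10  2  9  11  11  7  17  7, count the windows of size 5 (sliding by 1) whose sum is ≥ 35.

13

[4, 3, 17, 1, 6] → sum 31
[3, 17, 1, 6, 10] → sum 37  ≥ 35 ✓
[17, 1, 6, 10, 4] → sum 38  ≥ 35 ✓
[1, 6, 10, 4, 15] → sum 36  ≥ 35 ✓
[6, 10, 4, 15, 1] → sum 36  ≥ 35 ✓
[10, 4, 15, 1, 1] → sum 31
[4, 15, 1, 1, 1] → sum 22
[15, 1, 1, 1, 17] → sum 35  ≥ 35 ✓
[1, 1, 1, 17, 9] → sum 29
[1, 1, 17, 9, 10] → sum 38  ≥ 35 ✓
[1, 17, 9, 10, 2] → sum 39  ≥ 35 ✓
[17, 9, 10, 2, 9] → sum 47  ≥ 35 ✓
[9, 10, 2, 9, 11] → sum 41  ≥ 35 ✓
[10, 2, 9, 11, 11] → sum 43  ≥ 35 ✓
[2, 9, 11, 11, 7] → sum 40  ≥ 35 ✓
[9, 11, 11, 7, 17] → sum 55  ≥ 35 ✓
[11, 11, 7, 17, 7] → sum 53  ≥ 35 ✓
13 windows satisfy the condition.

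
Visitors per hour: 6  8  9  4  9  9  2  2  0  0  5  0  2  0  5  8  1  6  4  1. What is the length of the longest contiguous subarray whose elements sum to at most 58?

add 6: [6] sum 6, len 1
add 8: [6, 8] sum 14, len 2
add 9: [6, 8, 9] sum 23, len 3
add 4: [6, 8, 9, 4] sum 27, len 4
add 9: [6, 8, 9, 4, 9] sum 36, len 5
add 9: [6, 8, 9, 4, 9, 9] sum 45, len 6
add 2: [6, 8, 9, 4, 9, 9, 2] sum 47, len 7
add 2: [6, 8, 9, 4, 9, 9, 2, 2] sum 49, len 8
add 0: [6, 8, 9, 4, 9, 9, 2, 2, 0] sum 49, len 9
add 0: [6, 8, 9, 4, 9, 9, 2, 2, 0, 0] sum 49, len 10
add 5: [6, 8, 9, 4, 9, 9, 2, 2, 0, 0, 5] sum 54, len 11
add 0: [6, 8, 9, 4, 9, 9, 2, 2, 0, 0, 5, 0] sum 54, len 12
add 2: [6, 8, 9, 4, 9, 9, 2, 2, 0, 0, 5, 0, 2] sum 56, len 13
add 0: [6, 8, 9, 4, 9, 9, 2, 2, 0, 0, 5, 0, 2, 0] sum 56, len 14
add 5: [8, 9, 4, 9, 9, 2, 2, 0, 0, 5, 0, 2, 0, 5] sum 55, len 14
add 8: [9, 4, 9, 9, 2, 2, 0, 0, 5, 0, 2, 0, 5, 8] sum 55, len 14
add 1: [9, 4, 9, 9, 2, 2, 0, 0, 5, 0, 2, 0, 5, 8, 1] sum 56, len 15
add 6: [4, 9, 9, 2, 2, 0, 0, 5, 0, 2, 0, 5, 8, 1, 6] sum 53, len 15
add 4: [4, 9, 9, 2, 2, 0, 0, 5, 0, 2, 0, 5, 8, 1, 6, 4] sum 57, len 16
add 1: [4, 9, 9, 2, 2, 0, 0, 5, 0, 2, 0, 5, 8, 1, 6, 4, 1] sum 58, len 17
Longest length seen: 17.

17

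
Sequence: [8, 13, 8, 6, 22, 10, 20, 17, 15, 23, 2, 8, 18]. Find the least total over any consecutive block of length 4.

[8, 13, 8, 6] → sum 35
[13, 8, 6, 22] → sum 49
[8, 6, 22, 10] → sum 46
[6, 22, 10, 20] → sum 58
[22, 10, 20, 17] → sum 69
[10, 20, 17, 15] → sum 62
[20, 17, 15, 23] → sum 75
[17, 15, 23, 2] → sum 57
[15, 23, 2, 8] → sum 48
[23, 2, 8, 18] → sum 51
Least of these is 35.

35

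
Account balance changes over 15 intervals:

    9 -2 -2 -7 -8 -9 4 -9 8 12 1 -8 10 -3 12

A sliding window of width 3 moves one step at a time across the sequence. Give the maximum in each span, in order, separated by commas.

9, -2, -2, -7, 4, 4, 8, 12, 12, 12, 10, 10, 12

[9, -2, -2] → max 9
[-2, -2, -7] → max -2
[-2, -7, -8] → max -2
[-7, -8, -9] → max -7
[-8, -9, 4] → max 4
[-9, 4, -9] → max 4
[4, -9, 8] → max 8
[-9, 8, 12] → max 12
[8, 12, 1] → max 12
[12, 1, -8] → max 12
[1, -8, 10] → max 10
[-8, 10, -3] → max 10
[10, -3, 12] → max 12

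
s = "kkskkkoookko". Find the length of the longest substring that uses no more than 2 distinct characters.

9

add k: window [k] (1 distinct), len 1
add k: window [k, k] (1 distinct), len 2
add s: window [k, k, s] (2 distinct), len 3
add k: window [k, k, s, k] (2 distinct), len 4
add k: window [k, k, s, k, k] (2 distinct), len 5
add k: window [k, k, s, k, k, k] (2 distinct), len 6
add o: window [k, k, k, o] (2 distinct), len 4
add o: window [k, k, k, o, o] (2 distinct), len 5
add o: window [k, k, k, o, o, o] (2 distinct), len 6
add k: window [k, k, k, o, o, o, k] (2 distinct), len 7
add k: window [k, k, k, o, o, o, k, k] (2 distinct), len 8
add o: window [k, k, k, o, o, o, k, k, o] (2 distinct), len 9
Longest length with ≤2 distinct: 9.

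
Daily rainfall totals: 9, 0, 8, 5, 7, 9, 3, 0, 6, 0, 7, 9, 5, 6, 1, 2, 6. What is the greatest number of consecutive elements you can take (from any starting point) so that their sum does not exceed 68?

15

add 9: [9] sum 9, len 1
add 0: [9, 0] sum 9, len 2
add 8: [9, 0, 8] sum 17, len 3
add 5: [9, 0, 8, 5] sum 22, len 4
add 7: [9, 0, 8, 5, 7] sum 29, len 5
add 9: [9, 0, 8, 5, 7, 9] sum 38, len 6
add 3: [9, 0, 8, 5, 7, 9, 3] sum 41, len 7
add 0: [9, 0, 8, 5, 7, 9, 3, 0] sum 41, len 8
add 6: [9, 0, 8, 5, 7, 9, 3, 0, 6] sum 47, len 9
add 0: [9, 0, 8, 5, 7, 9, 3, 0, 6, 0] sum 47, len 10
add 7: [9, 0, 8, 5, 7, 9, 3, 0, 6, 0, 7] sum 54, len 11
add 9: [9, 0, 8, 5, 7, 9, 3, 0, 6, 0, 7, 9] sum 63, len 12
add 5: [9, 0, 8, 5, 7, 9, 3, 0, 6, 0, 7, 9, 5] sum 68, len 13
add 6: [0, 8, 5, 7, 9, 3, 0, 6, 0, 7, 9, 5, 6] sum 65, len 13
add 1: [0, 8, 5, 7, 9, 3, 0, 6, 0, 7, 9, 5, 6, 1] sum 66, len 14
add 2: [0, 8, 5, 7, 9, 3, 0, 6, 0, 7, 9, 5, 6, 1, 2] sum 68, len 15
add 6: [5, 7, 9, 3, 0, 6, 0, 7, 9, 5, 6, 1, 2, 6] sum 66, len 14
Longest length seen: 15.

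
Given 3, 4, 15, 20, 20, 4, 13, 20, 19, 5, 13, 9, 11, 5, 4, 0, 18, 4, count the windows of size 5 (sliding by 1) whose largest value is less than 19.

5

[3, 4, 15, 20, 20] → max 20
[4, 15, 20, 20, 4] → max 20
[15, 20, 20, 4, 13] → max 20
[20, 20, 4, 13, 20] → max 20
[20, 4, 13, 20, 19] → max 20
[4, 13, 20, 19, 5] → max 20
[13, 20, 19, 5, 13] → max 20
[20, 19, 5, 13, 9] → max 20
[19, 5, 13, 9, 11] → max 19
[5, 13, 9, 11, 5] → max 13  < 19 ✓
[13, 9, 11, 5, 4] → max 13  < 19 ✓
[9, 11, 5, 4, 0] → max 11  < 19 ✓
[11, 5, 4, 0, 18] → max 18  < 19 ✓
[5, 4, 0, 18, 4] → max 18  < 19 ✓
5 windows satisfy the condition.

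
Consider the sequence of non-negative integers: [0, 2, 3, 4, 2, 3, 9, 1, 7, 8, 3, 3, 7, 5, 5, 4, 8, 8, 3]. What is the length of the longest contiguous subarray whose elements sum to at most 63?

15

add 0: [0] sum 0, len 1
add 2: [0, 2] sum 2, len 2
add 3: [0, 2, 3] sum 5, len 3
add 4: [0, 2, 3, 4] sum 9, len 4
add 2: [0, 2, 3, 4, 2] sum 11, len 5
add 3: [0, 2, 3, 4, 2, 3] sum 14, len 6
add 9: [0, 2, 3, 4, 2, 3, 9] sum 23, len 7
add 1: [0, 2, 3, 4, 2, 3, 9, 1] sum 24, len 8
add 7: [0, 2, 3, 4, 2, 3, 9, 1, 7] sum 31, len 9
add 8: [0, 2, 3, 4, 2, 3, 9, 1, 7, 8] sum 39, len 10
add 3: [0, 2, 3, 4, 2, 3, 9, 1, 7, 8, 3] sum 42, len 11
add 3: [0, 2, 3, 4, 2, 3, 9, 1, 7, 8, 3, 3] sum 45, len 12
add 7: [0, 2, 3, 4, 2, 3, 9, 1, 7, 8, 3, 3, 7] sum 52, len 13
add 5: [0, 2, 3, 4, 2, 3, 9, 1, 7, 8, 3, 3, 7, 5] sum 57, len 14
add 5: [0, 2, 3, 4, 2, 3, 9, 1, 7, 8, 3, 3, 7, 5, 5] sum 62, len 15
add 4: [4, 2, 3, 9, 1, 7, 8, 3, 3, 7, 5, 5, 4] sum 61, len 13
add 8: [3, 9, 1, 7, 8, 3, 3, 7, 5, 5, 4, 8] sum 63, len 12
add 8: [1, 7, 8, 3, 3, 7, 5, 5, 4, 8, 8] sum 59, len 11
add 3: [1, 7, 8, 3, 3, 7, 5, 5, 4, 8, 8, 3] sum 62, len 12
Longest length seen: 15.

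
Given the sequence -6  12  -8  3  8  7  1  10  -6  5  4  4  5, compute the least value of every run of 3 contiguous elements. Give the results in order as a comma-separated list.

-6 12 -8 → min -8
12 -8 3 → min -8
-8 3 8 → min -8
3 8 7 → min 3
8 7 1 → min 1
7 1 10 → min 1
1 10 -6 → min -6
10 -6 5 → min -6
-6 5 4 → min -6
5 4 4 → min 4
4 4 5 → min 4

-8, -8, -8, 3, 1, 1, -6, -6, -6, 4, 4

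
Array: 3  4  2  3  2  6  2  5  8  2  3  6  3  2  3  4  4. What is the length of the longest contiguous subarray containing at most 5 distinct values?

13

[3] 1 distinct, len 1
[3, 4] 2 distinct, len 2
[3, 4, 2] 3 distinct, len 3
[3, 4, 2, 3] 3 distinct, len 4
[3, 4, 2, 3, 2] 3 distinct, len 5
[3, 4, 2, 3, 2, 6] 4 distinct, len 6
[3, 4, 2, 3, 2, 6, 2] 4 distinct, len 7
[3, 4, 2, 3, 2, 6, 2, 5] 5 distinct, len 8
[2, 3, 2, 6, 2, 5, 8] 5 distinct, len 7
[2, 3, 2, 6, 2, 5, 8, 2] 5 distinct, len 8
[2, 3, 2, 6, 2, 5, 8, 2, 3] 5 distinct, len 9
[2, 3, 2, 6, 2, 5, 8, 2, 3, 6] 5 distinct, len 10
[2, 3, 2, 6, 2, 5, 8, 2, 3, 6, 3] 5 distinct, len 11
[2, 3, 2, 6, 2, 5, 8, 2, 3, 6, 3, 2] 5 distinct, len 12
[2, 3, 2, 6, 2, 5, 8, 2, 3, 6, 3, 2, 3] 5 distinct, len 13
[8, 2, 3, 6, 3, 2, 3, 4] 5 distinct, len 8
[8, 2, 3, 6, 3, 2, 3, 4, 4] 5 distinct, len 9
Longest length with ≤5 distinct: 13.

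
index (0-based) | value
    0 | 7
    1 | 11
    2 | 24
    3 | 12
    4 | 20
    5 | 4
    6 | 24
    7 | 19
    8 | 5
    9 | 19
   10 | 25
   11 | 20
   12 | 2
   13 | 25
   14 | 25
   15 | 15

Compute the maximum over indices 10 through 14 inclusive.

Elements at indices 10..14: 25, 20, 2, 25, 25
max(25, 20, 2, 25, 25) = 25

25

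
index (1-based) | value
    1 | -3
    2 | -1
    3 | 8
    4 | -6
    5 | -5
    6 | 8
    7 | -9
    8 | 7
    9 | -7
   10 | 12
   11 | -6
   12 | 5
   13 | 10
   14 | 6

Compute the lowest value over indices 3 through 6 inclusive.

Elements at indices 3..6: 8, -6, -5, 8
min(8, -6, -5, 8) = -6

-6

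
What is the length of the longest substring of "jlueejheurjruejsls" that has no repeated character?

[j] len 1
[j, l] len 2
[j, l, u] len 3
[j, l, u, e] len 4
[e] len 1
[e, j] len 2
[e, j, h] len 3
[j, h, e] len 3
[j, h, e, u] len 4
[j, h, e, u, r] len 5
[h, e, u, r, j] len 5
[j, r] len 2
[j, r, u] len 3
[j, r, u, e] len 4
[r, u, e, j] len 4
[r, u, e, j, s] len 5
[r, u, e, j, s, l] len 6
[l, s] len 2
Longest all-distinct length: 6.

6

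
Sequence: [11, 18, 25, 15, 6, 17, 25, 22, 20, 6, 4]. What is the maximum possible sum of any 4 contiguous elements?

84

Each size-4 window and its sum:
11 18 25 15 → sum 69
18 25 15 6 → sum 64
25 15 6 17 → sum 63
15 6 17 25 → sum 63
6 17 25 22 → sum 70
17 25 22 20 → sum 84
25 22 20 6 → sum 73
22 20 6 4 → sum 52
Maximum of these is 84.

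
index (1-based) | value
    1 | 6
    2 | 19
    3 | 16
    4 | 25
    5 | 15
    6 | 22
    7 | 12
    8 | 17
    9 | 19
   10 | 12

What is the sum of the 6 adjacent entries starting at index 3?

107

Elements at indices 3..8: 16, 25, 15, 22, 12, 17
sum(16, 25, 15, 22, 12, 17) = 107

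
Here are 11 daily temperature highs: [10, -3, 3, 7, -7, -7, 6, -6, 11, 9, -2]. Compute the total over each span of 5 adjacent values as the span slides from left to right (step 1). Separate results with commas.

Sliding a size-5 window across the 11 values:
[10, -3, 3, 7, -7] → sum 10
[-3, 3, 7, -7, -7] → sum -7
[3, 7, -7, -7, 6] → sum 2
[7, -7, -7, 6, -6] → sum -7
[-7, -7, 6, -6, 11] → sum -3
[-7, 6, -6, 11, 9] → sum 13
[6, -6, 11, 9, -2] → sum 18

10, -7, 2, -7, -3, 13, 18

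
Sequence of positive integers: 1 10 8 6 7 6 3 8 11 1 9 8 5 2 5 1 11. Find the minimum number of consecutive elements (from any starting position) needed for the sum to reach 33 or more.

Extend right; whenever the sum reaches 33, record the length and shrink from the left:
add 1: running sum 1 < 33
add 10: running sum 11 < 33
add 8: running sum 19 < 33
add 6: running sum 25 < 33
add 7: running sum 32 < 33
add 6: shortest ending here [10, 8, 6, 7, 6] sum 37, len 5
add 3: shortest ending here [10, 8, 6, 7, 6, 3] sum 40, len 6
add 8: shortest ending here [8, 6, 7, 6, 3, 8] sum 38, len 6
add 11: shortest ending here [7, 6, 3, 8, 11] sum 35, len 5
add 1: shortest ending here [7, 6, 3, 8, 11, 1] sum 36, len 6
add 9: shortest ending here [6, 3, 8, 11, 1, 9] sum 38, len 6
add 8: shortest ending here [8, 11, 1, 9, 8] sum 37, len 5
add 5: shortest ending here [11, 1, 9, 8, 5] sum 34, len 5
add 2: shortest ending here [11, 1, 9, 8, 5, 2] sum 36, len 6
add 5: shortest ending here [11, 1, 9, 8, 5, 2, 5] sum 41, len 7
add 1: shortest ending here [11, 1, 9, 8, 5, 2, 5, 1] sum 42, len 8
add 11: shortest ending here [9, 8, 5, 2, 5, 1, 11] sum 41, len 7
Shortest qualifying length: 5.

5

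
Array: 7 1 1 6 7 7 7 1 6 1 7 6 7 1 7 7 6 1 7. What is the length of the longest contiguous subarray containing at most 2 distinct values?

Extend right; when distinct count exceeds 2, shrink from the left:
[7] 1 distinct, len 1
[7, 1] 2 distinct, len 2
[7, 1, 1] 2 distinct, len 3
[1, 1, 6] 2 distinct, len 3
[6, 7] 2 distinct, len 2
[6, 7, 7] 2 distinct, len 3
[6, 7, 7, 7] 2 distinct, len 4
[7, 7, 7, 1] 2 distinct, len 4
[1, 6] 2 distinct, len 2
[1, 6, 1] 2 distinct, len 3
[1, 7] 2 distinct, len 2
[7, 6] 2 distinct, len 2
[7, 6, 7] 2 distinct, len 3
[7, 1] 2 distinct, len 2
[7, 1, 7] 2 distinct, len 3
[7, 1, 7, 7] 2 distinct, len 4
[7, 7, 6] 2 distinct, len 3
[6, 1] 2 distinct, len 2
[1, 7] 2 distinct, len 2
Longest length with ≤2 distinct: 4.

4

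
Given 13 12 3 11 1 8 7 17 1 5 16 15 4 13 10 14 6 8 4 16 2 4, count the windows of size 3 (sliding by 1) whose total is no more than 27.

11

(13, 12, 3) → sum 28
(12, 3, 11) → sum 26  ≤ 27 ✓
(3, 11, 1) → sum 15  ≤ 27 ✓
(11, 1, 8) → sum 20  ≤ 27 ✓
(1, 8, 7) → sum 16  ≤ 27 ✓
(8, 7, 17) → sum 32
(7, 17, 1) → sum 25  ≤ 27 ✓
(17, 1, 5) → sum 23  ≤ 27 ✓
(1, 5, 16) → sum 22  ≤ 27 ✓
(5, 16, 15) → sum 36
(16, 15, 4) → sum 35
(15, 4, 13) → sum 32
(4, 13, 10) → sum 27  ≤ 27 ✓
(13, 10, 14) → sum 37
(10, 14, 6) → sum 30
(14, 6, 8) → sum 28
(6, 8, 4) → sum 18  ≤ 27 ✓
(8, 4, 16) → sum 28
(4, 16, 2) → sum 22  ≤ 27 ✓
(16, 2, 4) → sum 22  ≤ 27 ✓
11 windows satisfy the condition.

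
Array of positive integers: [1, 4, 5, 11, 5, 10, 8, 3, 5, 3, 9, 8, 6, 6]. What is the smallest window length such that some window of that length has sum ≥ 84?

Extend right; whenever the sum reaches 84, record the length and shrink from the left:
add 1: running sum 1 < 84
add 4: running sum 5 < 84
add 5: running sum 10 < 84
add 11: running sum 21 < 84
add 5: running sum 26 < 84
add 10: running sum 36 < 84
add 8: running sum 44 < 84
add 3: running sum 47 < 84
add 5: running sum 52 < 84
add 3: running sum 55 < 84
add 9: running sum 64 < 84
add 8: running sum 72 < 84
add 6: running sum 78 < 84
add 6: shortest ending here [1, 4, 5, 11, 5, 10, 8, 3, 5, 3, 9, 8, 6, 6] sum 84, len 14
Shortest qualifying length: 14.

14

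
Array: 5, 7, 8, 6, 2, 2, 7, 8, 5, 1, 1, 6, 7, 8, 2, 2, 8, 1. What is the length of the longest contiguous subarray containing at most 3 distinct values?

5

[5] 1 distinct, len 1
[5, 7] 2 distinct, len 2
[5, 7, 8] 3 distinct, len 3
[7, 8, 6] 3 distinct, len 3
[8, 6, 2] 3 distinct, len 3
[8, 6, 2, 2] 3 distinct, len 4
[6, 2, 2, 7] 3 distinct, len 4
[2, 2, 7, 8] 3 distinct, len 4
[7, 8, 5] 3 distinct, len 3
[8, 5, 1] 3 distinct, len 3
[8, 5, 1, 1] 3 distinct, len 4
[5, 1, 1, 6] 3 distinct, len 4
[1, 1, 6, 7] 3 distinct, len 4
[6, 7, 8] 3 distinct, len 3
[7, 8, 2] 3 distinct, len 3
[7, 8, 2, 2] 3 distinct, len 4
[7, 8, 2, 2, 8] 3 distinct, len 5
[8, 2, 2, 8, 1] 3 distinct, len 5
Longest length with ≤3 distinct: 5.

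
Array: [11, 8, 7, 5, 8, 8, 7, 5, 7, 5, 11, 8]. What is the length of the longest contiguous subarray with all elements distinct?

4

[11] len 1
[11, 8] len 2
[11, 8, 7] len 3
[11, 8, 7, 5] len 4
[7, 5, 8] len 3
[8] len 1
[8, 7] len 2
[8, 7, 5] len 3
[5, 7] len 2
[7, 5] len 2
[7, 5, 11] len 3
[7, 5, 11, 8] len 4
Longest all-distinct length: 4.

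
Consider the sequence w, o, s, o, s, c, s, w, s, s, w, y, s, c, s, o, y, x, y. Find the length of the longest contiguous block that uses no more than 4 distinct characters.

[w] 1 distinct, len 1
[w, o] 2 distinct, len 2
[w, o, s] 3 distinct, len 3
[w, o, s, o] 3 distinct, len 4
[w, o, s, o, s] 3 distinct, len 5
[w, o, s, o, s, c] 4 distinct, len 6
[w, o, s, o, s, c, s] 4 distinct, len 7
[w, o, s, o, s, c, s, w] 4 distinct, len 8
[w, o, s, o, s, c, s, w, s] 4 distinct, len 9
[w, o, s, o, s, c, s, w, s, s] 4 distinct, len 10
[w, o, s, o, s, c, s, w, s, s, w] 4 distinct, len 11
[s, c, s, w, s, s, w, y] 4 distinct, len 8
[s, c, s, w, s, s, w, y, s] 4 distinct, len 9
[s, c, s, w, s, s, w, y, s, c] 4 distinct, len 10
[s, c, s, w, s, s, w, y, s, c, s] 4 distinct, len 11
[y, s, c, s, o] 4 distinct, len 5
[y, s, c, s, o, y] 4 distinct, len 6
[s, o, y, x] 4 distinct, len 4
[s, o, y, x, y] 4 distinct, len 5
Longest length with ≤4 distinct: 11.

11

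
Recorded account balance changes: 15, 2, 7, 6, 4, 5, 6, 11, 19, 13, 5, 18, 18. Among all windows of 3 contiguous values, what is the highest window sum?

15 2 7 → sum 24
2 7 6 → sum 15
7 6 4 → sum 17
6 4 5 → sum 15
4 5 6 → sum 15
5 6 11 → sum 22
6 11 19 → sum 36
11 19 13 → sum 43
19 13 5 → sum 37
13 5 18 → sum 36
5 18 18 → sum 41
Highest of these is 43.

43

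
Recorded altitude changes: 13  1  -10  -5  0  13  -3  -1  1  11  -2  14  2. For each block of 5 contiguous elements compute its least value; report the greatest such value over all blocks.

-2

13 1 -10 -5 0 → min -10
1 -10 -5 0 13 → min -10
-10 -5 0 13 -3 → min -10
-5 0 13 -3 -1 → min -5
0 13 -3 -1 1 → min -3
13 -3 -1 1 11 → min -3
-3 -1 1 11 -2 → min -3
-1 1 11 -2 14 → min -2
1 11 -2 14 2 → min -2
Greatest of these is -2.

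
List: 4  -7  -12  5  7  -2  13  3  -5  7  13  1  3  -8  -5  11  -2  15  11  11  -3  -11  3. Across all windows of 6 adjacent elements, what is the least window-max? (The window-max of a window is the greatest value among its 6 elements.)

Each size-6 window and its max:
(4, -7, -12, 5, 7, -2) → max 7
(-7, -12, 5, 7, -2, 13) → max 13
(-12, 5, 7, -2, 13, 3) → max 13
(5, 7, -2, 13, 3, -5) → max 13
(7, -2, 13, 3, -5, 7) → max 13
(-2, 13, 3, -5, 7, 13) → max 13
(13, 3, -5, 7, 13, 1) → max 13
(3, -5, 7, 13, 1, 3) → max 13
(-5, 7, 13, 1, 3, -8) → max 13
(7, 13, 1, 3, -8, -5) → max 13
(13, 1, 3, -8, -5, 11) → max 13
(1, 3, -8, -5, 11, -2) → max 11
(3, -8, -5, 11, -2, 15) → max 15
(-8, -5, 11, -2, 15, 11) → max 15
(-5, 11, -2, 15, 11, 11) → max 15
(11, -2, 15, 11, 11, -3) → max 15
(-2, 15, 11, 11, -3, -11) → max 15
(15, 11, 11, -3, -11, 3) → max 15
Least of these is 7.

7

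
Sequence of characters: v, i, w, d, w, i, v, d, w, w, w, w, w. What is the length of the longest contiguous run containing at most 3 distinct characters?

[v] 1 distinct, len 1
[v, i] 2 distinct, len 2
[v, i, w] 3 distinct, len 3
[i, w, d] 3 distinct, len 3
[i, w, d, w] 3 distinct, len 4
[i, w, d, w, i] 3 distinct, len 5
[w, i, v] 3 distinct, len 3
[i, v, d] 3 distinct, len 3
[v, d, w] 3 distinct, len 3
[v, d, w, w] 3 distinct, len 4
[v, d, w, w, w] 3 distinct, len 5
[v, d, w, w, w, w] 3 distinct, len 6
[v, d, w, w, w, w, w] 3 distinct, len 7
Longest length with ≤3 distinct: 7.

7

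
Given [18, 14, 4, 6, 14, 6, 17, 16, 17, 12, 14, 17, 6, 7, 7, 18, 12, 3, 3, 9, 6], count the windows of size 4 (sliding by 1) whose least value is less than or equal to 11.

15

(18, 14, 4, 6) → min 4  ≤ 11 ✓
(14, 4, 6, 14) → min 4  ≤ 11 ✓
(4, 6, 14, 6) → min 4  ≤ 11 ✓
(6, 14, 6, 17) → min 6  ≤ 11 ✓
(14, 6, 17, 16) → min 6  ≤ 11 ✓
(6, 17, 16, 17) → min 6  ≤ 11 ✓
(17, 16, 17, 12) → min 12
(16, 17, 12, 14) → min 12
(17, 12, 14, 17) → min 12
(12, 14, 17, 6) → min 6  ≤ 11 ✓
(14, 17, 6, 7) → min 6  ≤ 11 ✓
(17, 6, 7, 7) → min 6  ≤ 11 ✓
(6, 7, 7, 18) → min 6  ≤ 11 ✓
(7, 7, 18, 12) → min 7  ≤ 11 ✓
(7, 18, 12, 3) → min 3  ≤ 11 ✓
(18, 12, 3, 3) → min 3  ≤ 11 ✓
(12, 3, 3, 9) → min 3  ≤ 11 ✓
(3, 3, 9, 6) → min 3  ≤ 11 ✓
15 windows satisfy the condition.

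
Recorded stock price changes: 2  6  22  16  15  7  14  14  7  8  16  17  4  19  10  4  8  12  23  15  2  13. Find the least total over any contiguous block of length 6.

Window sums for each of the 17 positions:
(2, 6, 22, 16, 15, 7) → sum 68
(6, 22, 16, 15, 7, 14) → sum 80
(22, 16, 15, 7, 14, 14) → sum 88
(16, 15, 7, 14, 14, 7) → sum 73
(15, 7, 14, 14, 7, 8) → sum 65
(7, 14, 14, 7, 8, 16) → sum 66
(14, 14, 7, 8, 16, 17) → sum 76
(14, 7, 8, 16, 17, 4) → sum 66
(7, 8, 16, 17, 4, 19) → sum 71
(8, 16, 17, 4, 19, 10) → sum 74
(16, 17, 4, 19, 10, 4) → sum 70
(17, 4, 19, 10, 4, 8) → sum 62
(4, 19, 10, 4, 8, 12) → sum 57
(19, 10, 4, 8, 12, 23) → sum 76
(10, 4, 8, 12, 23, 15) → sum 72
(4, 8, 12, 23, 15, 2) → sum 64
(8, 12, 23, 15, 2, 13) → sum 73
Least of these is 57.

57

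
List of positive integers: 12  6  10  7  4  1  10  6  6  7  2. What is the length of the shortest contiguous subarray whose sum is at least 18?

2

add 12: running sum 12 < 18
end 1: [12, 6] sum 18, len 2
end 2: [12, 6, 10] sum 28, len 3
end 3: [6, 10, 7] sum 23, len 3
end 4: [10, 7, 4] sum 21, len 3
end 5: [10, 7, 4, 1] sum 22, len 4
end 6: [7, 4, 1, 10] sum 22, len 4
end 7: [4, 1, 10, 6] sum 21, len 4
end 8: [10, 6, 6] sum 22, len 3
end 9: [6, 6, 7] sum 19, len 3
end 10: [6, 6, 7, 2] sum 21, len 4
Shortest qualifying length: 2.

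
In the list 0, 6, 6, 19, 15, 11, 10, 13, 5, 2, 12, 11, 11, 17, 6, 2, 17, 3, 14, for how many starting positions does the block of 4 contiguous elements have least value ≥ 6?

(0, 6, 6, 19) → min 0
(6, 6, 19, 15) → min 6  ≥ 6 ✓
(6, 19, 15, 11) → min 6  ≥ 6 ✓
(19, 15, 11, 10) → min 10  ≥ 6 ✓
(15, 11, 10, 13) → min 10  ≥ 6 ✓
(11, 10, 13, 5) → min 5
(10, 13, 5, 2) → min 2
(13, 5, 2, 12) → min 2
(5, 2, 12, 11) → min 2
(2, 12, 11, 11) → min 2
(12, 11, 11, 17) → min 11  ≥ 6 ✓
(11, 11, 17, 6) → min 6  ≥ 6 ✓
(11, 17, 6, 2) → min 2
(17, 6, 2, 17) → min 2
(6, 2, 17, 3) → min 2
(2, 17, 3, 14) → min 2
6 windows satisfy the condition.

6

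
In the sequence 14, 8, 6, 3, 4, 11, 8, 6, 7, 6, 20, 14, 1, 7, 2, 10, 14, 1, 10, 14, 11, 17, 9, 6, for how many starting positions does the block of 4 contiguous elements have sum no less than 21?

20

[14, 8, 6, 3] → sum 31  ≥ 21 ✓
[8, 6, 3, 4] → sum 21  ≥ 21 ✓
[6, 3, 4, 11] → sum 24  ≥ 21 ✓
[3, 4, 11, 8] → sum 26  ≥ 21 ✓
[4, 11, 8, 6] → sum 29  ≥ 21 ✓
[11, 8, 6, 7] → sum 32  ≥ 21 ✓
[8, 6, 7, 6] → sum 27  ≥ 21 ✓
[6, 7, 6, 20] → sum 39  ≥ 21 ✓
[7, 6, 20, 14] → sum 47  ≥ 21 ✓
[6, 20, 14, 1] → sum 41  ≥ 21 ✓
[20, 14, 1, 7] → sum 42  ≥ 21 ✓
[14, 1, 7, 2] → sum 24  ≥ 21 ✓
[1, 7, 2, 10] → sum 20
[7, 2, 10, 14] → sum 33  ≥ 21 ✓
[2, 10, 14, 1] → sum 27  ≥ 21 ✓
[10, 14, 1, 10] → sum 35  ≥ 21 ✓
[14, 1, 10, 14] → sum 39  ≥ 21 ✓
[1, 10, 14, 11] → sum 36  ≥ 21 ✓
[10, 14, 11, 17] → sum 52  ≥ 21 ✓
[14, 11, 17, 9] → sum 51  ≥ 21 ✓
[11, 17, 9, 6] → sum 43  ≥ 21 ✓
20 windows satisfy the condition.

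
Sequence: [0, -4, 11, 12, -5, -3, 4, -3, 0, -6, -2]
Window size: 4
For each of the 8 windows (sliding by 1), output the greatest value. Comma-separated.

12, 12, 12, 12, 4, 4, 4, 0

0 -4 11 12 → max 12
-4 11 12 -5 → max 12
11 12 -5 -3 → max 12
12 -5 -3 4 → max 12
-5 -3 4 -3 → max 4
-3 4 -3 0 → max 4
4 -3 0 -6 → max 4
-3 0 -6 -2 → max 0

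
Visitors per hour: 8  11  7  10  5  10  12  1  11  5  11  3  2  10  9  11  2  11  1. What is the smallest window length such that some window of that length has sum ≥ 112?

Extend right; whenever the sum reaches 112, record the length and shrink from the left:
add 8: running sum 8 < 112
add 11: running sum 19 < 112
add 7: running sum 26 < 112
add 10: running sum 36 < 112
add 5: running sum 41 < 112
add 10: running sum 51 < 112
add 12: running sum 63 < 112
add 1: running sum 64 < 112
add 11: running sum 75 < 112
add 5: running sum 80 < 112
add 11: running sum 91 < 112
add 3: running sum 94 < 112
add 2: running sum 96 < 112
add 10: running sum 106 < 112
add 9: shortest ending here [8, 11, 7, 10, 5, 10, 12, 1, 11, 5, 11, 3, 2, 10, 9] sum 115, len 15
add 11: shortest ending here [11, 7, 10, 5, 10, 12, 1, 11, 5, 11, 3, 2, 10, 9, 11] sum 118, len 15
add 2: shortest ending here [11, 7, 10, 5, 10, 12, 1, 11, 5, 11, 3, 2, 10, 9, 11, 2] sum 120, len 16
add 11: shortest ending here [10, 5, 10, 12, 1, 11, 5, 11, 3, 2, 10, 9, 11, 2, 11] sum 113, len 15
add 1: shortest ending here [10, 5, 10, 12, 1, 11, 5, 11, 3, 2, 10, 9, 11, 2, 11, 1] sum 114, len 16
Shortest qualifying length: 15.

15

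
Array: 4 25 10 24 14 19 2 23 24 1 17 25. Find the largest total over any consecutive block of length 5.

[4, 25, 10, 24, 14] → sum 77
[25, 10, 24, 14, 19] → sum 92
[10, 24, 14, 19, 2] → sum 69
[24, 14, 19, 2, 23] → sum 82
[14, 19, 2, 23, 24] → sum 82
[19, 2, 23, 24, 1] → sum 69
[2, 23, 24, 1, 17] → sum 67
[23, 24, 1, 17, 25] → sum 90
Largest of these is 92.

92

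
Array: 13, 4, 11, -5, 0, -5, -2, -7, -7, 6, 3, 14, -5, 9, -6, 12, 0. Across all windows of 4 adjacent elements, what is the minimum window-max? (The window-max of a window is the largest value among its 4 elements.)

-2

13 4 11 -5 → max 13
4 11 -5 0 → max 11
11 -5 0 -5 → max 11
-5 0 -5 -2 → max 0
0 -5 -2 -7 → max 0
-5 -2 -7 -7 → max -2
-2 -7 -7 6 → max 6
-7 -7 6 3 → max 6
-7 6 3 14 → max 14
6 3 14 -5 → max 14
3 14 -5 9 → max 14
14 -5 9 -6 → max 14
-5 9 -6 12 → max 12
9 -6 12 0 → max 12
Minimum of these is -2.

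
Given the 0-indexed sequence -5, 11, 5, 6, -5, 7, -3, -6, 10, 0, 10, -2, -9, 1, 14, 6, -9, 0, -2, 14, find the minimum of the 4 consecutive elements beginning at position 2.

Elements at indices 2..5: 5, 6, -5, 7
min(5, 6, -5, 7) = -5

-5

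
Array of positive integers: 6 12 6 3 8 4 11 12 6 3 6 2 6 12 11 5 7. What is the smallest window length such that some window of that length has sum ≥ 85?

add 6: running sum 6 < 85
add 12: running sum 18 < 85
add 6: running sum 24 < 85
add 3: running sum 27 < 85
add 8: running sum 35 < 85
add 4: running sum 39 < 85
add 11: running sum 50 < 85
add 12: running sum 62 < 85
add 6: running sum 68 < 85
add 3: running sum 71 < 85
add 6: running sum 77 < 85
add 2: running sum 79 < 85
add 6: shortest ending here [6, 12, 6, 3, 8, 4, 11, 12, 6, 3, 6, 2, 6] sum 85, len 13
add 12: shortest ending here [12, 6, 3, 8, 4, 11, 12, 6, 3, 6, 2, 6, 12] sum 91, len 13
add 11: shortest ending here [6, 3, 8, 4, 11, 12, 6, 3, 6, 2, 6, 12, 11] sum 90, len 13
add 5: shortest ending here [8, 4, 11, 12, 6, 3, 6, 2, 6, 12, 11, 5] sum 86, len 12
add 7: shortest ending here [4, 11, 12, 6, 3, 6, 2, 6, 12, 11, 5, 7] sum 85, len 12
Shortest qualifying length: 12.

12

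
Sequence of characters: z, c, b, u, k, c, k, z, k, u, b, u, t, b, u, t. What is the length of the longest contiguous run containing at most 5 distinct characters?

add z: window [z] (1 distinct), len 1
add c: window [z, c] (2 distinct), len 2
add b: window [z, c, b] (3 distinct), len 3
add u: window [z, c, b, u] (4 distinct), len 4
add k: window [z, c, b, u, k] (5 distinct), len 5
add c: window [z, c, b, u, k, c] (5 distinct), len 6
add k: window [z, c, b, u, k, c, k] (5 distinct), len 7
add z: window [z, c, b, u, k, c, k, z] (5 distinct), len 8
add k: window [z, c, b, u, k, c, k, z, k] (5 distinct), len 9
add u: window [z, c, b, u, k, c, k, z, k, u] (5 distinct), len 10
add b: window [z, c, b, u, k, c, k, z, k, u, b] (5 distinct), len 11
add u: window [z, c, b, u, k, c, k, z, k, u, b, u] (5 distinct), len 12
add t: window [k, z, k, u, b, u, t] (5 distinct), len 7
add b: window [k, z, k, u, b, u, t, b] (5 distinct), len 8
add u: window [k, z, k, u, b, u, t, b, u] (5 distinct), len 9
add t: window [k, z, k, u, b, u, t, b, u, t] (5 distinct), len 10
Longest length with ≤5 distinct: 12.

12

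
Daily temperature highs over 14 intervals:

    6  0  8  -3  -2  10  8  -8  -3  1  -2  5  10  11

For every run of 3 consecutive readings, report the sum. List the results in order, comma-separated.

14, 5, 3, 5, 16, 10, -3, -10, -4, 4, 13, 26

(6, 0, 8) → sum 14
(0, 8, -3) → sum 5
(8, -3, -2) → sum 3
(-3, -2, 10) → sum 5
(-2, 10, 8) → sum 16
(10, 8, -8) → sum 10
(8, -8, -3) → sum -3
(-8, -3, 1) → sum -10
(-3, 1, -2) → sum -4
(1, -2, 5) → sum 4
(-2, 5, 10) → sum 13
(5, 10, 11) → sum 26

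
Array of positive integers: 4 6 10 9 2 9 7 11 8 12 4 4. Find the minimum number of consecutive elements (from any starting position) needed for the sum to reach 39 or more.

5

add 4: running sum 4 < 39
add 6: running sum 10 < 39
add 10: running sum 20 < 39
add 9: running sum 29 < 39
add 2: running sum 31 < 39
add 9: shortest ending here [4, 6, 10, 9, 2, 9] sum 40, len 6
add 7: shortest ending here [6, 10, 9, 2, 9, 7] sum 43, len 6
add 11: shortest ending here [10, 9, 2, 9, 7, 11] sum 48, len 6
add 8: shortest ending here [9, 2, 9, 7, 11, 8] sum 46, len 6
add 12: shortest ending here [9, 7, 11, 8, 12] sum 47, len 5
add 4: shortest ending here [7, 11, 8, 12, 4] sum 42, len 5
add 4: shortest ending here [11, 8, 12, 4, 4] sum 39, len 5
Shortest qualifying length: 5.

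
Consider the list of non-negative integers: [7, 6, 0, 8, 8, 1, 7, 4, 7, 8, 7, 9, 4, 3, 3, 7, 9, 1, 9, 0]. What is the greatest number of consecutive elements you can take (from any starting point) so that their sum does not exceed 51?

add 7: [7] sum 7, len 1
add 6: [7, 6] sum 13, len 2
add 0: [7, 6, 0] sum 13, len 3
add 8: [7, 6, 0, 8] sum 21, len 4
add 8: [7, 6, 0, 8, 8] sum 29, len 5
add 1: [7, 6, 0, 8, 8, 1] sum 30, len 6
add 7: [7, 6, 0, 8, 8, 1, 7] sum 37, len 7
add 4: [7, 6, 0, 8, 8, 1, 7, 4] sum 41, len 8
add 7: [7, 6, 0, 8, 8, 1, 7, 4, 7] sum 48, len 9
add 8: [6, 0, 8, 8, 1, 7, 4, 7, 8] sum 49, len 9
add 7: [0, 8, 8, 1, 7, 4, 7, 8, 7] sum 50, len 9
add 9: [8, 1, 7, 4, 7, 8, 7, 9] sum 51, len 8
add 4: [1, 7, 4, 7, 8, 7, 9, 4] sum 47, len 8
add 3: [1, 7, 4, 7, 8, 7, 9, 4, 3] sum 50, len 9
add 3: [4, 7, 8, 7, 9, 4, 3, 3] sum 45, len 8
add 7: [7, 8, 7, 9, 4, 3, 3, 7] sum 48, len 8
add 9: [8, 7, 9, 4, 3, 3, 7, 9] sum 50, len 8
add 1: [8, 7, 9, 4, 3, 3, 7, 9, 1] sum 51, len 9
add 9: [9, 4, 3, 3, 7, 9, 1, 9] sum 45, len 8
add 0: [9, 4, 3, 3, 7, 9, 1, 9, 0] sum 45, len 9
Longest length seen: 9.

9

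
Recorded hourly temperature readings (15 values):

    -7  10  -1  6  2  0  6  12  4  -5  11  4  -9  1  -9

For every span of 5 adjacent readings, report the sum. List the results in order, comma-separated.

10, 17, 13, 26, 24, 17, 28, 26, 5, 2, -2

-7 10 -1 6 2 → sum 10
10 -1 6 2 0 → sum 17
-1 6 2 0 6 → sum 13
6 2 0 6 12 → sum 26
2 0 6 12 4 → sum 24
0 6 12 4 -5 → sum 17
6 12 4 -5 11 → sum 28
12 4 -5 11 4 → sum 26
4 -5 11 4 -9 → sum 5
-5 11 4 -9 1 → sum 2
11 4 -9 1 -9 → sum -2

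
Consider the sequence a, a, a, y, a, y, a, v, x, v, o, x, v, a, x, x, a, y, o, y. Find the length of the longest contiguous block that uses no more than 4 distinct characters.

11

Extend right; when distinct count exceeds 4, shrink from the left:
add a: window [a] (1 distinct), len 1
add a: window [a, a] (1 distinct), len 2
add a: window [a, a, a] (1 distinct), len 3
add y: window [a, a, a, y] (2 distinct), len 4
add a: window [a, a, a, y, a] (2 distinct), len 5
add y: window [a, a, a, y, a, y] (2 distinct), len 6
add a: window [a, a, a, y, a, y, a] (2 distinct), len 7
add v: window [a, a, a, y, a, y, a, v] (3 distinct), len 8
add x: window [a, a, a, y, a, y, a, v, x] (4 distinct), len 9
add v: window [a, a, a, y, a, y, a, v, x, v] (4 distinct), len 10
add o: window [a, v, x, v, o] (4 distinct), len 5
add x: window [a, v, x, v, o, x] (4 distinct), len 6
add v: window [a, v, x, v, o, x, v] (4 distinct), len 7
add a: window [a, v, x, v, o, x, v, a] (4 distinct), len 8
add x: window [a, v, x, v, o, x, v, a, x] (4 distinct), len 9
add x: window [a, v, x, v, o, x, v, a, x, x] (4 distinct), len 10
add a: window [a, v, x, v, o, x, v, a, x, x, a] (4 distinct), len 11
add y: window [x, v, a, x, x, a, y] (4 distinct), len 7
add o: window [a, x, x, a, y, o] (4 distinct), len 6
add y: window [a, x, x, a, y, o, y] (4 distinct), len 7
Longest length with ≤4 distinct: 11.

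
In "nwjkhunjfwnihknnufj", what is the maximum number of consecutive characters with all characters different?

add n: [n] len 1
add w: [n, w] len 2
add j: [n, w, j] len 3
add k: [n, w, j, k] len 4
add h: [n, w, j, k, h] len 5
add u: [n, w, j, k, h, u] len 6
add n (repeat n, move left end past it): [w, j, k, h, u, n] len 6
add j (repeat j, move left end past it): [k, h, u, n, j] len 5
add f: [k, h, u, n, j, f] len 6
add w: [k, h, u, n, j, f, w] len 7
add n (repeat n, move left end past it): [j, f, w, n] len 4
add i: [j, f, w, n, i] len 5
add h: [j, f, w, n, i, h] len 6
add k: [j, f, w, n, i, h, k] len 7
add n (repeat n, move left end past it): [i, h, k, n] len 4
add n (repeat n, move left end past it): [n] len 1
add u: [n, u] len 2
add f: [n, u, f] len 3
add j: [n, u, f, j] len 4
Longest all-distinct length: 7.

7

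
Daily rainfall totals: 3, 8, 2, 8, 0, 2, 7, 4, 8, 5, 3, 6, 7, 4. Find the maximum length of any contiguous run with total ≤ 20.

→ 3: sum 3, len 1
→ 8: sum 11, len 2
→ 2: sum 13, len 3
→ 8 (dropped 3): sum 18, len 3
→ 0: sum 18, len 4
→ 2: sum 20, len 5
→ 7 (dropped 8): sum 19, len 5
→ 4 (dropped 2, 8): sum 13, len 4
→ 8 (dropped 0, 2): sum 19, len 3
→ 5 (dropped 7): sum 17, len 3
→ 3: sum 20, len 4
→ 6 (dropped 4, 8): sum 14, len 3
→ 7 (dropped 5): sum 16, len 3
→ 4: sum 20, len 4
Longest length seen: 5.

5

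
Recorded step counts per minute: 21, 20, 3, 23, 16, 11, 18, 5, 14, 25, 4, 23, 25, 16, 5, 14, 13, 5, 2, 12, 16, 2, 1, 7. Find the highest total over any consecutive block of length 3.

64

(21, 20, 3) → sum 44
(20, 3, 23) → sum 46
(3, 23, 16) → sum 42
(23, 16, 11) → sum 50
(16, 11, 18) → sum 45
(11, 18, 5) → sum 34
(18, 5, 14) → sum 37
(5, 14, 25) → sum 44
(14, 25, 4) → sum 43
(25, 4, 23) → sum 52
(4, 23, 25) → sum 52
(23, 25, 16) → sum 64
(25, 16, 5) → sum 46
(16, 5, 14) → sum 35
(5, 14, 13) → sum 32
(14, 13, 5) → sum 32
(13, 5, 2) → sum 20
(5, 2, 12) → sum 19
(2, 12, 16) → sum 30
(12, 16, 2) → sum 30
(16, 2, 1) → sum 19
(2, 1, 7) → sum 10
Highest of these is 64.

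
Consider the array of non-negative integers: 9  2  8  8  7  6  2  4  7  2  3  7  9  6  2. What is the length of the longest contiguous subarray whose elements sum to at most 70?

→ 9: sum 9, len 1
→ 2: sum 11, len 2
→ 8: sum 19, len 3
→ 8: sum 27, len 4
→ 7: sum 34, len 5
→ 6: sum 40, len 6
→ 2: sum 42, len 7
→ 4: sum 46, len 8
→ 7: sum 53, len 9
→ 2: sum 55, len 10
→ 3: sum 58, len 11
→ 7: sum 65, len 12
→ 9 (dropped 9): sum 65, len 12
→ 6 (dropped 2): sum 69, len 12
→ 2 (dropped 8): sum 63, len 12
Longest length seen: 12.

12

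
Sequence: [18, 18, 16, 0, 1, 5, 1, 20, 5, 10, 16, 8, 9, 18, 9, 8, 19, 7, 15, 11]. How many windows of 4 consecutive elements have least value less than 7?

9

[18, 18, 16, 0] → min 0  < 7 ✓
[18, 16, 0, 1] → min 0  < 7 ✓
[16, 0, 1, 5] → min 0  < 7 ✓
[0, 1, 5, 1] → min 0  < 7 ✓
[1, 5, 1, 20] → min 1  < 7 ✓
[5, 1, 20, 5] → min 1  < 7 ✓
[1, 20, 5, 10] → min 1  < 7 ✓
[20, 5, 10, 16] → min 5  < 7 ✓
[5, 10, 16, 8] → min 5  < 7 ✓
[10, 16, 8, 9] → min 8
[16, 8, 9, 18] → min 8
[8, 9, 18, 9] → min 8
[9, 18, 9, 8] → min 8
[18, 9, 8, 19] → min 8
[9, 8, 19, 7] → min 7
[8, 19, 7, 15] → min 7
[19, 7, 15, 11] → min 7
9 windows satisfy the condition.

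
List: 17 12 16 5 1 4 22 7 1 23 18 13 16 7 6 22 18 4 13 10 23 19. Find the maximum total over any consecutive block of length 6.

90

Each size-6 window and its sum:
[17, 12, 16, 5, 1, 4] → sum 55
[12, 16, 5, 1, 4, 22] → sum 60
[16, 5, 1, 4, 22, 7] → sum 55
[5, 1, 4, 22, 7, 1] → sum 40
[1, 4, 22, 7, 1, 23] → sum 58
[4, 22, 7, 1, 23, 18] → sum 75
[22, 7, 1, 23, 18, 13] → sum 84
[7, 1, 23, 18, 13, 16] → sum 78
[1, 23, 18, 13, 16, 7] → sum 78
[23, 18, 13, 16, 7, 6] → sum 83
[18, 13, 16, 7, 6, 22] → sum 82
[13, 16, 7, 6, 22, 18] → sum 82
[16, 7, 6, 22, 18, 4] → sum 73
[7, 6, 22, 18, 4, 13] → sum 70
[6, 22, 18, 4, 13, 10] → sum 73
[22, 18, 4, 13, 10, 23] → sum 90
[18, 4, 13, 10, 23, 19] → sum 87
Maximum of these is 90.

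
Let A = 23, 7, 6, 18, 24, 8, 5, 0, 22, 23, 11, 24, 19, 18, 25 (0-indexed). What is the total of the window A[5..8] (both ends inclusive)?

Elements at indices 5..8: 8, 5, 0, 22
sum(8, 5, 0, 22) = 35

35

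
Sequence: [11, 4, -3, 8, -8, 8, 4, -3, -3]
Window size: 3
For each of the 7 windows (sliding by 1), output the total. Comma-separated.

12, 9, -3, 8, 4, 9, -2

11 4 -3 → sum 12
4 -3 8 → sum 9
-3 8 -8 → sum -3
8 -8 8 → sum 8
-8 8 4 → sum 4
8 4 -3 → sum 9
4 -3 -3 → sum -2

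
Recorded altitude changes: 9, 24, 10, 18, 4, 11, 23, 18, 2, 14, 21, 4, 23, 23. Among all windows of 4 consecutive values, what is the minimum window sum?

41

(9, 24, 10, 18) → sum 61
(24, 10, 18, 4) → sum 56
(10, 18, 4, 11) → sum 43
(18, 4, 11, 23) → sum 56
(4, 11, 23, 18) → sum 56
(11, 23, 18, 2) → sum 54
(23, 18, 2, 14) → sum 57
(18, 2, 14, 21) → sum 55
(2, 14, 21, 4) → sum 41
(14, 21, 4, 23) → sum 62
(21, 4, 23, 23) → sum 71
Minimum of these is 41.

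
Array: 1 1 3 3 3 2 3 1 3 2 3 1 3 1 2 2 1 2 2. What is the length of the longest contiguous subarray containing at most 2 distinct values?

[1] 1 distinct, len 1
[1, 1] 1 distinct, len 2
[1, 1, 3] 2 distinct, len 3
[1, 1, 3, 3] 2 distinct, len 4
[1, 1, 3, 3, 3] 2 distinct, len 5
[3, 3, 3, 2] 2 distinct, len 4
[3, 3, 3, 2, 3] 2 distinct, len 5
[3, 1] 2 distinct, len 2
[3, 1, 3] 2 distinct, len 3
[3, 2] 2 distinct, len 2
[3, 2, 3] 2 distinct, len 3
[3, 1] 2 distinct, len 2
[3, 1, 3] 2 distinct, len 3
[3, 1, 3, 1] 2 distinct, len 4
[1, 2] 2 distinct, len 2
[1, 2, 2] 2 distinct, len 3
[1, 2, 2, 1] 2 distinct, len 4
[1, 2, 2, 1, 2] 2 distinct, len 5
[1, 2, 2, 1, 2, 2] 2 distinct, len 6
Longest length with ≤2 distinct: 6.

6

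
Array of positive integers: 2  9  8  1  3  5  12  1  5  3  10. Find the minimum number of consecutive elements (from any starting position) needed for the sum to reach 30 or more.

5

add 2: running sum 2 < 30
add 9: running sum 11 < 30
add 8: running sum 19 < 30
add 1: running sum 20 < 30
add 3: running sum 23 < 30
add 5: running sum 28 < 30
add 12: shortest ending here [9, 8, 1, 3, 5, 12] sum 38, len 6
add 1: shortest ending here [8, 1, 3, 5, 12, 1] sum 30, len 6
add 5: shortest ending here [8, 1, 3, 5, 12, 1, 5] sum 35, len 7
add 3: shortest ending here [1, 3, 5, 12, 1, 5, 3] sum 30, len 7
add 10: shortest ending here [12, 1, 5, 3, 10] sum 31, len 5
Shortest qualifying length: 5.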